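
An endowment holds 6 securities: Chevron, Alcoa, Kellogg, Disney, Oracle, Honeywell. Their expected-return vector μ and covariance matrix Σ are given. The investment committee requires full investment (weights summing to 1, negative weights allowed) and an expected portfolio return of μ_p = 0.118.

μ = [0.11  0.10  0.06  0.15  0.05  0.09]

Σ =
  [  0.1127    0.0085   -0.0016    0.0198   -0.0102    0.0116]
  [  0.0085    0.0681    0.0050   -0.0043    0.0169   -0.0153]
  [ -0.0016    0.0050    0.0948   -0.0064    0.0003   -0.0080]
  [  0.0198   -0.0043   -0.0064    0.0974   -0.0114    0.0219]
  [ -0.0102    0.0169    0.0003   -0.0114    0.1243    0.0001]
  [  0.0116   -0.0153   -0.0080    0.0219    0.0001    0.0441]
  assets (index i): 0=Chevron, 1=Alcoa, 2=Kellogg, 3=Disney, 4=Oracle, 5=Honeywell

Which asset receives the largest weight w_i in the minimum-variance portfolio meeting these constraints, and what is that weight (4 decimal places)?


Disney (0.3653)

p=Σ⁻¹μ = [0.4562  1.8325  0.8000  1.1341  0.2909  2.1378]
q=Σ⁻¹𝟙 = [4.4790  18.0972  12.3240  5.5959  6.4136  27.2184]
a=μᵀp=0.658502  b=𝟙ᵀp=6.651577  c=𝟙ᵀq=74.128194  D=ac−b²=4.570106
λ₁=(c·0.118−b)/D = (74.128194·0.118−6.651577)/4.570106 = 0.458534
λ₂=(a−b·0.118)/D = (0.658502−6.651577·0.118)/4.570106 = -0.027654
w* = 0.458534·p + -0.027654·q:
  w_0 = 0.458534·0.4562 + -0.027654·4.4790 = 0.0853  (Chevron)
  w_1 = 0.458534·1.8325 + -0.027654·18.0972 = 0.3398  (Alcoa)
  w_2 = 0.458534·0.8000 + -0.027654·12.3240 = 0.0260  (Kellogg)
  w_3 = 0.458534·1.1341 + -0.027654·5.5959 = 0.3653  (Disney)
  w_4 = 0.458534·0.2909 + -0.027654·6.4136 = -0.0440  (Oracle)
  w_5 = 0.458534·2.1378 + -0.027654·27.2184 = 0.2276  (Honeywell)
Σw_i=1.0000  μᵀw=0.1180
σ²=wᵀΣw=λ₁·μ_p+λ₂ = 0.458534·0.118 + -0.027654 = 0.026453 ≈ 0.0265


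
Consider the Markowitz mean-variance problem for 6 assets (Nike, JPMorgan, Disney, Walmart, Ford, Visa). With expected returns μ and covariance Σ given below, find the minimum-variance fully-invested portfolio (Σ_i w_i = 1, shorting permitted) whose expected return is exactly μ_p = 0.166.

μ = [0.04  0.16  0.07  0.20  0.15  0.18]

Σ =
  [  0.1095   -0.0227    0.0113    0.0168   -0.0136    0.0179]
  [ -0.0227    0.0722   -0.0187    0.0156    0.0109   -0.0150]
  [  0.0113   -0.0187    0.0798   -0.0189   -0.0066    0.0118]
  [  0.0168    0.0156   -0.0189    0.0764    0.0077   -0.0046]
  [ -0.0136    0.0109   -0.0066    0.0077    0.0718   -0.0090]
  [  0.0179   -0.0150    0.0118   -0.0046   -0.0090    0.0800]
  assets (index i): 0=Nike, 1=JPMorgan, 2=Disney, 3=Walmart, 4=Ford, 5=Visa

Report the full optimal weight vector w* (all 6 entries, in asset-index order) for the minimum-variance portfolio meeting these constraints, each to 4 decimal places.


g=Σ⁻¹μ = [0.0935  2.4464  1.7820  2.5071  1.9804  2.7919]
h=Σ⁻¹𝟙 = [9.3510  19.6371  17.5337  10.6883  14.9124  13.7957]
a=μᵀg=1.820897  b=𝟙ᵀg=11.601084  c=𝟙ᵀh=85.918235  D=ac−b²=21.863084
λ₁=(c·0.166−b)/D = (85.918235·0.166−11.601084)/21.863084 = 0.121728
λ₂=(a−b·0.166)/D = (1.820897−11.601084·0.166)/21.863084 = -0.004797
w* = 0.121728·g + -0.004797·h:
  w_0 = 0.121728·0.0935 + -0.004797·9.3510 = -0.0335  (Nike)
  w_1 = 0.121728·2.4464 + -0.004797·19.6371 = 0.2036  (JPMorgan)
  w_2 = 0.121728·1.7820 + -0.004797·17.5337 = 0.1328  (Disney)
  w_3 = 0.121728·2.5071 + -0.004797·10.6883 = 0.2539  (Walmart)
  w_4 = 0.121728·1.9804 + -0.004797·14.9124 = 0.1695  (Ford)
  w_5 = 0.121728·2.7919 + -0.004797·13.7957 = 0.2737  (Visa)
Σw_i=1.0000  μᵀw=0.1660
σ²=wᵀΣw=λ₁·μ_p+λ₂ = 0.121728·0.166 + -0.004797 = 0.015410 ≈ 0.0154

-0.0335  0.2036  0.1328  0.2539  0.1695  0.2737


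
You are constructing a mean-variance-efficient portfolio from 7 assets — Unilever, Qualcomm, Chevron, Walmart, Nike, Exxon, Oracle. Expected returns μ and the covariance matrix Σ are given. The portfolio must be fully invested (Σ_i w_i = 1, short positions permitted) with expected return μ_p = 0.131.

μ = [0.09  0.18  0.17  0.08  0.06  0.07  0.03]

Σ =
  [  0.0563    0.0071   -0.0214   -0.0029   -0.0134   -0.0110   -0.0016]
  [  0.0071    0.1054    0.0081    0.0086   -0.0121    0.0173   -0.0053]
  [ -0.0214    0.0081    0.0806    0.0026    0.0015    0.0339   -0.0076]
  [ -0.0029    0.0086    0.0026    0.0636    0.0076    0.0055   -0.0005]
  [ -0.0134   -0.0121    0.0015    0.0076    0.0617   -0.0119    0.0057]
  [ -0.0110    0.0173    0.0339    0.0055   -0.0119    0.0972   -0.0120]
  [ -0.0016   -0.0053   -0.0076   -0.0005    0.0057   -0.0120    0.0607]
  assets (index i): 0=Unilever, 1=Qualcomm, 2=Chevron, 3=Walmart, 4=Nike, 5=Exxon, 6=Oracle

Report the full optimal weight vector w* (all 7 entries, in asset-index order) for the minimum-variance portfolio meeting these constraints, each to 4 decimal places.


u=Σ⁻¹μ = [2.9391  1.4461  2.7244  0.8847  1.6562  0.1106  0.9127]
v=Σ⁻¹𝟙 = [32.0879  6.8371  16.4518  11.9957  23.0096  11.5978  20.2080]
a=μᵀu=1.193228  b=𝟙ᵀu=10.673705  c=𝟙ᵀv=122.187818  D=ac−b²=31.869972
λ₁=(c·0.131−b)/D = (122.187818·0.131−10.673705)/31.869972 = 0.167333
λ₂=(a−b·0.131)/D = (1.193228−10.673705·0.131)/31.869972 = -0.006433
w* = 0.167333·u + -0.006433·v:
  w_0 = 0.167333·2.9391 + -0.006433·32.0879 = 0.2854  (Unilever)
  w_1 = 0.167333·1.4461 + -0.006433·6.8371 = 0.1980  (Qualcomm)
  w_2 = 0.167333·2.7244 + -0.006433·16.4518 = 0.3500  (Chevron)
  w_3 = 0.167333·0.8847 + -0.006433·11.9957 = 0.0709  (Walmart)
  w_4 = 0.167333·1.6562 + -0.006433·23.0096 = 0.1291  (Nike)
  w_5 = 0.167333·0.1106 + -0.006433·11.5978 = -0.0561  (Exxon)
  w_6 = 0.167333·0.9127 + -0.006433·20.2080 = 0.0227  (Oracle)
Σw_i=1.0000  μᵀw=0.1310
σ²=wᵀΣw=λ₁·μ_p+λ₂ = 0.167333·0.131 + -0.006433 = 0.015487 ≈ 0.0155

0.2854  0.1980  0.3500  0.0709  0.1291  -0.0561  0.0227


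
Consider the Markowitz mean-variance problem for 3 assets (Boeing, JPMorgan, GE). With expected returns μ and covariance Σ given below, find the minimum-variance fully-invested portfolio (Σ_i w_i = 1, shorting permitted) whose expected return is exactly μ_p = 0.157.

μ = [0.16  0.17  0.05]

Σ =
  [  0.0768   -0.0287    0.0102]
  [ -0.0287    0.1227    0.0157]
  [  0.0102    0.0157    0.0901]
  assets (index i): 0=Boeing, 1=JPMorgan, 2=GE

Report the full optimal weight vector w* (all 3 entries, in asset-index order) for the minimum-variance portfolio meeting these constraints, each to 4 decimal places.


p=Σ⁻¹μ = [2.8764  2.0752  -0.1323]
q=Σ⁻¹𝟙 = [16.1493  10.9861  7.3562]
a=μᵀp=0.806399  b=𝟙ᵀp=4.819335  c=𝟙ᵀq=34.491618  D=ac−b²=4.588019
λ₁=(c·0.157−b)/D = (34.491618·0.157−4.819335)/4.588019 = 0.129871
λ₂=(a−b·0.157)/D = (0.806399−4.819335·0.157)/4.588019 = 0.010846
w* = 0.129871·p + 0.010846·q:
  w_0 = 0.129871·2.8764 + 0.010846·16.1493 = 0.5487  (Boeing)
  w_1 = 0.129871·2.0752 + 0.010846·10.9861 = 0.3887  (JPMorgan)
  w_2 = 0.129871·-0.1323 + 0.010846·7.3562 = 0.0626  (GE)
Σw_i=1.0000  μᵀw=0.1570
σ²=wᵀΣw=λ₁·μ_p+λ₂ = 0.129871·0.157 + 0.010846 = 0.031236 ≈ 0.0312

0.5487  0.3887  0.0626


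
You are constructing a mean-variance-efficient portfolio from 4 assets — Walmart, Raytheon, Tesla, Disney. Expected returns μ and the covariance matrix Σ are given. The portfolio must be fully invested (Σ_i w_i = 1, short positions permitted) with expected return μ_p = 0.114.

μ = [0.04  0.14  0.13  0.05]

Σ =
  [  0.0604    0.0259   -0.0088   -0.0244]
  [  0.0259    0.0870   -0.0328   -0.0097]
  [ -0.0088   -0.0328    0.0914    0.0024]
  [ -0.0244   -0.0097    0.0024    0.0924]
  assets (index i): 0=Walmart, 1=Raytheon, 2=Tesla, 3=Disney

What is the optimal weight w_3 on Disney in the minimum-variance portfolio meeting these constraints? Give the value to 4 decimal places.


g=Σ⁻¹μ = [0.2567  2.4988  2.3225  0.8109]
h=Σ⁻¹𝟙 = [20.0008  14.0285  17.4513  17.1235]
a=μᵀg=0.702563  b=𝟙ᵀg=5.888860  c=𝟙ᵀh=68.604038  D=ac−b²=13.519957
λ₁=(c·0.114−b)/D = (68.604038·0.114−5.888860)/13.519957 = 0.142900
λ₂=(a−b·0.114)/D = (0.702563−5.888860·0.114)/13.519957 = 0.002310
w* = 0.142900·g + 0.002310·h:
  w_0 = 0.142900·0.2567 + 0.002310·20.0008 = 0.0829  (Walmart)
  w_1 = 0.142900·2.4988 + 0.002310·14.0285 = 0.3895  (Raytheon)
  w_2 = 0.142900·2.3225 + 0.002310·17.4513 = 0.3722  (Tesla)
  w_3 = 0.142900·0.8109 + 0.002310·17.1235 = 0.1554  (Disney)
Σw_i=1.0000  μᵀw=0.1140
σ²=wᵀΣw=λ₁·μ_p+λ₂ = 0.142900·0.114 + 0.002310 = 0.018601 ≈ 0.0186

0.1554


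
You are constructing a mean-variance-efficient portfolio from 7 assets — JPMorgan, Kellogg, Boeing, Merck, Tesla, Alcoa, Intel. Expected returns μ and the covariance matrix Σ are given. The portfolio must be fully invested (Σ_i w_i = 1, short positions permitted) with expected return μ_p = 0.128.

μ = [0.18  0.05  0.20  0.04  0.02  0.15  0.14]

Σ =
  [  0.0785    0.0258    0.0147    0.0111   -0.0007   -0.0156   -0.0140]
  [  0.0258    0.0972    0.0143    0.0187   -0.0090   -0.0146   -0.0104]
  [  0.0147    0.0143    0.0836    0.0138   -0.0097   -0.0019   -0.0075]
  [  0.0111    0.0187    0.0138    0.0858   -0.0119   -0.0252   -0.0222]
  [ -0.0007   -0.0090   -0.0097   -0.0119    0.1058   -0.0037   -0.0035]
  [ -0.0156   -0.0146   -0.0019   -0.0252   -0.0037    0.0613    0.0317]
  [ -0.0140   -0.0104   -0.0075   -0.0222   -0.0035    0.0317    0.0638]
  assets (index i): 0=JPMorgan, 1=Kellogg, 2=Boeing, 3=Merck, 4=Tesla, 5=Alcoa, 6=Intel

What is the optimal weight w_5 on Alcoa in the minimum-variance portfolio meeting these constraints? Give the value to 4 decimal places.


0.2184

x=Σ⁻¹μ = [2.6587  -0.0431  2.0662  1.2226  0.6929  2.5889  2.1907]
y=Σ⁻¹𝟙 = [13.2297  8.2056  8.7596  19.7586  14.6115  21.6801  17.8491]
a=μᵀx=1.647454  b=𝟙ᵀx=11.377027  c=𝟙ᵀy=104.094325  D=ac−b²=42.053918
λ₁=(c·0.128−b)/D = (104.094325·0.128−11.377027)/42.053918 = 0.046299
λ₂=(a−b·0.128)/D = (1.647454−11.377027·0.128)/42.053918 = 0.004546
w* = 0.046299·x + 0.004546·y:
  w_0 = 0.046299·2.6587 + 0.004546·13.2297 = 0.1832  (JPMorgan)
  w_1 = 0.046299·-0.0431 + 0.004546·8.2056 = 0.0353  (Kellogg)
  w_2 = 0.046299·2.0662 + 0.004546·8.7596 = 0.1355  (Boeing)
  w_3 = 0.046299·1.2226 + 0.004546·19.7586 = 0.1464  (Merck)
  w_4 = 0.046299·0.6929 + 0.004546·14.6115 = 0.0985  (Tesla)
  w_5 = 0.046299·2.5889 + 0.004546·21.6801 = 0.2184  (Alcoa)
  w_6 = 0.046299·2.1907 + 0.004546·17.8491 = 0.1826  (Intel)
Σw_i=1.0000  μᵀw=0.1280
σ²=wᵀΣw=λ₁·μ_p+λ₂ = 0.046299·0.128 + 0.004546 = 0.010473 ≈ 0.0105


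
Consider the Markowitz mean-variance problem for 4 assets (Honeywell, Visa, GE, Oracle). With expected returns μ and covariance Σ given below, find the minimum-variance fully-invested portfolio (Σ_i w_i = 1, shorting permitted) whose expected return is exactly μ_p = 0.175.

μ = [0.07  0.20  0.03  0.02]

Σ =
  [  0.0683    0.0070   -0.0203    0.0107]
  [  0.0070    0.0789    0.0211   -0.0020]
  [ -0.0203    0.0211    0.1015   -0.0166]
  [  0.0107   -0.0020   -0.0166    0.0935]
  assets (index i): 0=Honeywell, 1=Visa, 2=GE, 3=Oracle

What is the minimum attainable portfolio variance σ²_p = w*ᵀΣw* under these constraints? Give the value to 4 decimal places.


0.0558

x=Σ⁻¹μ = [0.7285  2.4873  -0.0471  0.1754]
y=Σ⁻¹𝟙 = [15.9736  8.0035  13.2460  11.3901]
a=μᵀx=0.550542  b=𝟙ᵀx=3.344028  c=𝟙ᵀy=48.613104  D=ac−b²=15.581038
λ₁=(c·0.175−b)/D = (48.613104·0.175−3.344028)/15.581038 = 0.331381
λ₂=(a−b·0.175)/D = (0.550542−3.344028·0.175)/15.581038 = -0.002225
w* = 0.331381·x + -0.002225·y:
  w_0 = 0.331381·0.7285 + -0.002225·15.9736 = 0.2059  (Honeywell)
  w_1 = 0.331381·2.4873 + -0.002225·8.0035 = 0.8064  (Visa)
  w_2 = 0.331381·-0.0471 + -0.002225·13.2460 = -0.0451  (GE)
  w_3 = 0.331381·0.1754 + -0.002225·11.3901 = 0.0328  (Oracle)
Σw_i=1.0000  μᵀw=0.1750
σ²=wᵀΣw=λ₁·μ_p+λ₂ = 0.331381·0.175 + -0.002225 = 0.055767 ≈ 0.0558


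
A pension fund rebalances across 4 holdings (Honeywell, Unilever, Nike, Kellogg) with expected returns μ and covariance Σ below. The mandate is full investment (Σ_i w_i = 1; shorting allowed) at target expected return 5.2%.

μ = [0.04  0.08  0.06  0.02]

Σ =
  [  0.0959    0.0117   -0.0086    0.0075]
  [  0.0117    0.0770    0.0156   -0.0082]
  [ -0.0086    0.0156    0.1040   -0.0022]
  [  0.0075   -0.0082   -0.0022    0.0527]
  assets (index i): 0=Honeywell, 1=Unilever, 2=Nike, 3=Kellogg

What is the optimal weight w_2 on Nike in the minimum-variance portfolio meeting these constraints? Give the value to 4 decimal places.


0.1984

g=Σ⁻¹μ = [0.3038  0.9512  0.4700  0.5039]
h=Σ⁻¹𝟙 = [8.1839  12.0757  8.9051  20.0613]
a=μᵀg=0.126530  b=𝟙ᵀg=2.228951  c=𝟙ᵀh=49.226140  D=ac−b²=1.260355
λ₁=(c·0.052−b)/D = (49.226140·0.052−2.228951)/1.260355 = 0.262473
λ₂=(a−b·0.052)/D = (0.126530−2.228951·0.052)/1.260355 = 0.008430
w* = 0.262473·g + 0.008430·h:
  w_0 = 0.262473·0.3038 + 0.008430·8.1839 = 0.1487  (Honeywell)
  w_1 = 0.262473·0.9512 + 0.008430·12.0757 = 0.3515  (Unilever)
  w_2 = 0.262473·0.4700 + 0.008430·8.9051 = 0.1984  (Nike)
  w_3 = 0.262473·0.5039 + 0.008430·20.0613 = 0.3014  (Kellogg)
Σw_i=1.0000  μᵀw=0.0520
σ²=wᵀΣw=λ₁·μ_p+λ₂ = 0.262473·0.052 + 0.008430 = 0.022078 ≈ 0.0221


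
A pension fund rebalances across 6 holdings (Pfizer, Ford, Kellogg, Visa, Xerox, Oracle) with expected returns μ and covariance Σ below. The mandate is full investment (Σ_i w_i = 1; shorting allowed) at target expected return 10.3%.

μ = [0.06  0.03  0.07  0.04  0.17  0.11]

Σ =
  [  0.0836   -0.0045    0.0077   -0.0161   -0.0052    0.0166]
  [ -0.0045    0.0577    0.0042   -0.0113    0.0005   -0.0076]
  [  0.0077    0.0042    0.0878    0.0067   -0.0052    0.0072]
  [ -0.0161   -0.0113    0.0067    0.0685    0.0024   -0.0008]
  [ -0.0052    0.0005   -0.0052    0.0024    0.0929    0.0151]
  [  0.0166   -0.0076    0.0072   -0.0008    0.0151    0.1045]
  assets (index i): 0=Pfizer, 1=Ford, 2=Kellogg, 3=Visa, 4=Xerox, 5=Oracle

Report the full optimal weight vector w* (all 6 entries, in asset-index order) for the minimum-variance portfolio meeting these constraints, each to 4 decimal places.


0.1407  0.1079  0.1316  0.1175  0.3693  0.1330

p=Σ⁻¹μ = [0.8226  0.7620  0.6786  0.7822  1.7792  0.6795]
q=Σ⁻¹𝟙 = [15.8621  22.9903  7.3298  21.1230  10.2724  6.8940]
a=μᵀp=0.528217  b=𝟙ᵀp=5.504096  c=𝟙ᵀq=84.471656  D=ac−b²=14.324295
λ₁=(c·0.103−b)/D = (84.471656·0.103−5.504096)/14.324295 = 0.223151
λ₂=(a−b·0.103)/D = (0.528217−5.504096·0.103)/14.324295 = -0.002702
w* = 0.223151·p + -0.002702·q:
  w_0 = 0.223151·0.8226 + -0.002702·15.8621 = 0.1407  (Pfizer)
  w_1 = 0.223151·0.7620 + -0.002702·22.9903 = 0.1079  (Ford)
  w_2 = 0.223151·0.6786 + -0.002702·7.3298 = 0.1316  (Kellogg)
  w_3 = 0.223151·0.7822 + -0.002702·21.1230 = 0.1175  (Visa)
  w_4 = 0.223151·1.7792 + -0.002702·10.2724 = 0.3693  (Xerox)
  w_5 = 0.223151·0.6795 + -0.002702·6.8940 = 0.1330  (Oracle)
Σw_i=1.0000  μᵀw=0.1030
σ²=wᵀΣw=λ₁·μ_p+λ₂ = 0.223151·0.103 + -0.002702 = 0.020283 ≈ 0.0203


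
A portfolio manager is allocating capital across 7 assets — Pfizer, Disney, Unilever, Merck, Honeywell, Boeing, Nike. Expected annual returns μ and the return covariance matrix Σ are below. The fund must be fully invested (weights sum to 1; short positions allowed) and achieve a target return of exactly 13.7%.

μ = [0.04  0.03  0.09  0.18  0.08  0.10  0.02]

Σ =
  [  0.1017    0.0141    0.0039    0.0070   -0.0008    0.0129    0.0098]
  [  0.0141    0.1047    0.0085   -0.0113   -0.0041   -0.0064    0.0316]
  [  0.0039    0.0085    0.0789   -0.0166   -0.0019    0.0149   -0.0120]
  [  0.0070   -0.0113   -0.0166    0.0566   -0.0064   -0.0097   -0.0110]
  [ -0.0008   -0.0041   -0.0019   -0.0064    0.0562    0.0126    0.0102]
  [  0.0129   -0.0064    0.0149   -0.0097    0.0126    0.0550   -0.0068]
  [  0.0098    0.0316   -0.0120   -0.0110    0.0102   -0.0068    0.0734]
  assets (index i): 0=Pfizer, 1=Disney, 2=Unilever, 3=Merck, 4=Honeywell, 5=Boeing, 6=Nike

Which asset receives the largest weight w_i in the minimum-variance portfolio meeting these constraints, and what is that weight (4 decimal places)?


Merck (0.5188)

g=Σ⁻¹μ = [-0.4355  0.5420  1.8788  4.6247  1.3735  2.1117  1.1023]
h=Σ⁻¹𝟙 = [1.9780  7.7851  18.1943  32.5335  15.5153  18.0259  17.3723]
a=μᵀg=1.343471  b=𝟙ᵀg=11.197451  c=𝟙ᵀh=111.404443  D=ac−b²=24.285742
λ₁=(c·0.137−b)/D = (111.404443·0.137−11.197451)/24.285742 = 0.167380
λ₂=(a−b·0.137)/D = (1.343471−11.197451·0.137)/24.285742 = -0.007847
w* = 0.167380·g + -0.007847·h:
  w_0 = 0.167380·-0.4355 + -0.007847·1.9780 = -0.0884  (Pfizer)
  w_1 = 0.167380·0.5420 + -0.007847·7.7851 = 0.0296  (Disney)
  w_2 = 0.167380·1.8788 + -0.007847·18.1943 = 0.1717  (Unilever)
  w_3 = 0.167380·4.6247 + -0.007847·32.5335 = 0.5188  (Merck)
  w_4 = 0.167380·1.3735 + -0.007847·15.5153 = 0.1081  (Honeywell)
  w_5 = 0.167380·2.1117 + -0.007847·18.0259 = 0.2120  (Boeing)
  w_6 = 0.167380·1.1023 + -0.007847·17.3723 = 0.0482  (Nike)
Σw_i=1.0000  μᵀw=0.1370
σ²=wᵀΣw=λ₁·μ_p+λ₂ = 0.167380·0.137 + -0.007847 = 0.015084 ≈ 0.0151


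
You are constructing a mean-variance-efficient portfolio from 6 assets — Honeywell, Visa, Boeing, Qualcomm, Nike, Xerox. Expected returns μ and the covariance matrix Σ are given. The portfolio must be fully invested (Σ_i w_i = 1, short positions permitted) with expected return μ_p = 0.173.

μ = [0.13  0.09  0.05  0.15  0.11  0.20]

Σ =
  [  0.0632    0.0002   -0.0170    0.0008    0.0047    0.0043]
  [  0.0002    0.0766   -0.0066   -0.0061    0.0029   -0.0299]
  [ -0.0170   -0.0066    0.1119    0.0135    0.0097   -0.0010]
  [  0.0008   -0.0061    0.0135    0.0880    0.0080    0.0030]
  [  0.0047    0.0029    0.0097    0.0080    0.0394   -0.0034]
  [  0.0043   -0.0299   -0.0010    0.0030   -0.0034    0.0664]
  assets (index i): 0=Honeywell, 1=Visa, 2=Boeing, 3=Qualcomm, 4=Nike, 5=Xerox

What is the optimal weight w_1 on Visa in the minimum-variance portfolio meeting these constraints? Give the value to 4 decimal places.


p=Σ⁻¹μ = [1.7121  2.9135  0.5412  1.4518  2.3140  4.2742]
q=Σ⁻¹𝟙 = [15.1466  23.8098  10.1116  8.6550  19.7816  25.5751]
a=μᵀp=1.838991  b=𝟙ᵀp=13.206766  c=𝟙ᵀq=103.079705  D=ac−b²=15.143979
λ₁=(c·0.173−b)/D = (103.079705·0.173−13.206766)/15.143979 = 0.305469
λ₂=(a−b·0.173)/D = (1.838991−13.206766·0.173)/15.143979 = -0.029436
w* = 0.305469·p + -0.029436·q:
  w_0 = 0.305469·1.7121 + -0.029436·15.1466 = 0.0771  (Honeywell)
  w_1 = 0.305469·2.9135 + -0.029436·23.8098 = 0.1891  (Visa)
  w_2 = 0.305469·0.5412 + -0.029436·10.1116 = -0.1323  (Boeing)
  w_3 = 0.305469·1.4518 + -0.029436·8.6550 = 0.1887  (Qualcomm)
  w_4 = 0.305469·2.3140 + -0.029436·19.7816 = 0.1246  (Nike)
  w_5 = 0.305469·4.2742 + -0.029436·25.5751 = 0.5528  (Xerox)
Σw_i=1.0000  μᵀw=0.1730
σ²=wᵀΣw=λ₁·μ_p+λ₂ = 0.305469·0.173 + -0.029436 = 0.023410 ≈ 0.0234

0.1891


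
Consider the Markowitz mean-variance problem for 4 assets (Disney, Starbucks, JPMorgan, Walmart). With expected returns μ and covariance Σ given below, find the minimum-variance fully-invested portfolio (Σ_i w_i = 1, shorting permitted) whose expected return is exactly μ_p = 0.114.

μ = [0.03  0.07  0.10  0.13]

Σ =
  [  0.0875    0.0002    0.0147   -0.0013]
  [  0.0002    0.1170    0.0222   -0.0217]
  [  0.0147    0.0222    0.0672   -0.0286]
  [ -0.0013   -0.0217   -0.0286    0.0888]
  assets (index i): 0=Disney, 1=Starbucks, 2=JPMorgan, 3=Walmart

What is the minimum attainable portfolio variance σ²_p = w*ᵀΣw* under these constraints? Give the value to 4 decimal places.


0.0227

u=Σ⁻¹μ = [-0.0086  0.5990  2.2915  2.3482]
v=Σ⁻¹𝟙 = [8.6041  8.6421  18.4128  19.4294]
a=μᵀu=0.576095  b=𝟙ᵀu=5.230176  c=𝟙ᵀv=55.088483  D=ac−b²=4.381472
λ₁=(c·0.114−b)/D = (55.088483·0.114−5.230176)/4.381472 = 0.239625
λ₂=(a−b·0.114)/D = (0.576095−5.230176·0.114)/4.381472 = -0.004598
w* = 0.239625·u + -0.004598·v:
  w_0 = 0.239625·-0.0086 + -0.004598·8.6041 = -0.0416  (Disney)
  w_1 = 0.239625·0.5990 + -0.004598·8.6421 = 0.1038  (Starbucks)
  w_2 = 0.239625·2.2915 + -0.004598·18.4128 = 0.4644  (JPMorgan)
  w_3 = 0.239625·2.3482 + -0.004598·19.4294 = 0.4734  (Walmart)
Σw_i=1.0000  μᵀw=0.1140
σ²=wᵀΣw=λ₁·μ_p+λ₂ = 0.239625·0.114 + -0.004598 = 0.022720 ≈ 0.0227


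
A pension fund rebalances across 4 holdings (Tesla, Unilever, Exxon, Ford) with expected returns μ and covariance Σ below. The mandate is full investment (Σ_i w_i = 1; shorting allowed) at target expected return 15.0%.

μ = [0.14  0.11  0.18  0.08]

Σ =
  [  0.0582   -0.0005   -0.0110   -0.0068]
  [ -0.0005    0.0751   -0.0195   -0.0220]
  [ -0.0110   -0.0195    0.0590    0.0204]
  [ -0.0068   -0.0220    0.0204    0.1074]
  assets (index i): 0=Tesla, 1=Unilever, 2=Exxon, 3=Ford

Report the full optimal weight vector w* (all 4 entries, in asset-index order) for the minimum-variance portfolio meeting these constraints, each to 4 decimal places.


0.3067  0.2312  0.4466  0.0155

u=Σ⁻¹μ = [3.3369  2.8268  4.3630  0.7065]
v=Σ⁻¹𝟙 = [23.4106  23.1773  25.2596  10.7430]
a=μᵀu=1.619970  b=𝟙ᵀu=11.233150  c=𝟙ᵀv=82.590448  D=ac−b²=7.610361
λ₁=(c·0.150−b)/D = (82.590448·0.150−11.233150)/7.610361 = 0.151822
λ₂=(a−b·0.150)/D = (1.619970−11.233150·0.150)/7.610361 = -0.008541
w* = 0.151822·u + -0.008541·v:
  w_0 = 0.151822·3.3369 + -0.008541·23.4106 = 0.3067  (Tesla)
  w_1 = 0.151822·2.8268 + -0.008541·23.1773 = 0.2312  (Unilever)
  w_2 = 0.151822·4.3630 + -0.008541·25.2596 = 0.4466  (Exxon)
  w_3 = 0.151822·0.7065 + -0.008541·10.7430 = 0.0155  (Ford)
Σw_i=1.0000  μᵀw=0.1500
σ²=wᵀΣw=λ₁·μ_p+λ₂ = 0.151822·0.150 + -0.008541 = 0.014232 ≈ 0.0142


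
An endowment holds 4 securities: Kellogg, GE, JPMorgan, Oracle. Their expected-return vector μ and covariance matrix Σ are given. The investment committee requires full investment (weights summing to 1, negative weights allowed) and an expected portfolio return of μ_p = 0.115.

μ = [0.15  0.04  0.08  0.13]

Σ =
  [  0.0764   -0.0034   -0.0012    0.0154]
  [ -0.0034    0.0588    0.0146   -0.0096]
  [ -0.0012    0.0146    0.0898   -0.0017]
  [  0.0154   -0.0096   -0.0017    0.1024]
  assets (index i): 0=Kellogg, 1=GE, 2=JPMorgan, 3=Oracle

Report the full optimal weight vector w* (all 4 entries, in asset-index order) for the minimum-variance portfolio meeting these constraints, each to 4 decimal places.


0.4135  0.1572  0.1825  0.2468

x=Σ⁻¹μ = [1.7912  0.7594  0.8119  1.0848]
y=Σ⁻¹𝟙 = [12.0313  17.1281  8.6956  9.7063]
a=μᵀx=0.505036  b=𝟙ᵀx=4.447297  c=𝟙ᵀy=47.561381  D=ac−b²=4.241753
λ₁=(c·0.115−b)/D = (47.561381·0.115−4.447297)/4.241753 = 0.241000
λ₂=(a−b·0.115)/D = (0.505036−4.447297·0.115)/4.241753 = -0.001510
w* = 0.241000·x + -0.001510·y:
  w_0 = 0.241000·1.7912 + -0.001510·12.0313 = 0.4135  (Kellogg)
  w_1 = 0.241000·0.7594 + -0.001510·17.1281 = 0.1572  (GE)
  w_2 = 0.241000·0.8119 + -0.001510·8.6956 = 0.1825  (JPMorgan)
  w_3 = 0.241000·1.0848 + -0.001510·9.7063 = 0.2468  (Oracle)
Σw_i=1.0000  μᵀw=0.1150
σ²=wᵀΣw=λ₁·μ_p+λ₂ = 0.241000·0.115 + -0.001510 = 0.026205 ≈ 0.0262


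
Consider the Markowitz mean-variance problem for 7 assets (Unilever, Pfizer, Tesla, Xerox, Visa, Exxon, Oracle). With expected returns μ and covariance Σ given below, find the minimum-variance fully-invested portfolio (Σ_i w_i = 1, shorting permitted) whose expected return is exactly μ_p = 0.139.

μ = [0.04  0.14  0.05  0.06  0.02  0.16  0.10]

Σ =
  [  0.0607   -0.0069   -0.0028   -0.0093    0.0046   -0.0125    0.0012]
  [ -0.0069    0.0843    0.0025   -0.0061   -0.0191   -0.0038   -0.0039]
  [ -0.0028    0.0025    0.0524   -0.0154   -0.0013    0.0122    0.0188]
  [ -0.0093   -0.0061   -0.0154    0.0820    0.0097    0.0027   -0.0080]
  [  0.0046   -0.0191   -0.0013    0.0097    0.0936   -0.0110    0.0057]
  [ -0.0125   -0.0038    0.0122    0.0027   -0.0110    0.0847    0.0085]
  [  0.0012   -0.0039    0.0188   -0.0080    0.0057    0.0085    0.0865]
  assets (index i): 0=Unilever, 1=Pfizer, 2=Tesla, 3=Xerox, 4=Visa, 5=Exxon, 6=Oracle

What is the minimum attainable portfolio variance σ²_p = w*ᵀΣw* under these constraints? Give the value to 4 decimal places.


u=Σ⁻¹μ = [1.4480  2.1340  0.4225  1.0844  0.6565  2.0887  0.9922]
v=Σ⁻¹𝟙 = [24.0457  18.4569  19.4694  18.7102  12.7609  13.6999  7.3711]
a=μᵀu=0.889404  b=𝟙ᵀu=8.826180  c=𝟙ᵀv=114.514091  D=ac−b²=23.947886
λ₁=(c·0.139−b)/D = (114.514091·0.139−8.826180)/23.947886 = 0.296113
λ₂=(a−b·0.139)/D = (0.889404−8.826180·0.139)/23.947886 = -0.014090
w* = 0.296113·u + -0.014090·v:
  w_0 = 0.296113·1.4480 + -0.014090·24.0457 = 0.0899  (Unilever)
  w_1 = 0.296113·2.1340 + -0.014090·18.4569 = 0.3718  (Pfizer)
  w_2 = 0.296113·0.4225 + -0.014090·19.4694 = -0.1492  (Tesla)
  w_3 = 0.296113·1.0844 + -0.014090·18.7102 = 0.0575  (Xerox)
  w_4 = 0.296113·0.6565 + -0.014090·12.7609 = 0.0146  (Visa)
  w_5 = 0.296113·2.0887 + -0.014090·13.6999 = 0.4255  (Exxon)
  w_6 = 0.296113·0.9922 + -0.014090·7.3711 = 0.1899  (Oracle)
Σw_i=1.0000  μᵀw=0.1390
σ²=wᵀΣw=λ₁·μ_p+λ₂ = 0.296113·0.139 + -0.014090 = 0.027069 ≈ 0.0271

0.0271


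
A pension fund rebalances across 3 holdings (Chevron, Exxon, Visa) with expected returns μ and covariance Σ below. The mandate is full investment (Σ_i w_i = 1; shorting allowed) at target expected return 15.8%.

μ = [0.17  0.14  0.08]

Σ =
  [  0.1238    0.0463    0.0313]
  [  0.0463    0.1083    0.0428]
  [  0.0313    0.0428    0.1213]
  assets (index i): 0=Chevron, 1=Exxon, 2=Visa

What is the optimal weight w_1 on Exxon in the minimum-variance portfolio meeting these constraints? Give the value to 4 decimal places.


p=Σ⁻¹μ = [1.0458  0.8037  0.1061]
q=Σ⁻¹𝟙 = [4.8556  5.1070  5.1891]
a=μᵀp=0.298788  b=𝟙ᵀp=1.955568  c=𝟙ᵀq=15.151751  D=ac−b²=0.702910
λ₁=(c·0.158−b)/D = (15.151751·0.158−1.955568)/0.702910 = 0.623706
λ₂=(a−b·0.158)/D = (0.298788−1.955568·0.158)/0.702910 = -0.014500
w* = 0.623706·p + -0.014500·q:
  w_0 = 0.623706·1.0458 + -0.014500·4.8556 = 0.5819  (Chevron)
  w_1 = 0.623706·0.8037 + -0.014500·5.1070 = 0.4272  (Exxon)
  w_2 = 0.623706·0.1061 + -0.014500·5.1891 = -0.0091  (Visa)
Σw_i=1.0000  μᵀw=0.1580
σ²=wᵀΣw=λ₁·μ_p+λ₂ = 0.623706·0.158 + -0.014500 = 0.084046 ≈ 0.0840

0.4272


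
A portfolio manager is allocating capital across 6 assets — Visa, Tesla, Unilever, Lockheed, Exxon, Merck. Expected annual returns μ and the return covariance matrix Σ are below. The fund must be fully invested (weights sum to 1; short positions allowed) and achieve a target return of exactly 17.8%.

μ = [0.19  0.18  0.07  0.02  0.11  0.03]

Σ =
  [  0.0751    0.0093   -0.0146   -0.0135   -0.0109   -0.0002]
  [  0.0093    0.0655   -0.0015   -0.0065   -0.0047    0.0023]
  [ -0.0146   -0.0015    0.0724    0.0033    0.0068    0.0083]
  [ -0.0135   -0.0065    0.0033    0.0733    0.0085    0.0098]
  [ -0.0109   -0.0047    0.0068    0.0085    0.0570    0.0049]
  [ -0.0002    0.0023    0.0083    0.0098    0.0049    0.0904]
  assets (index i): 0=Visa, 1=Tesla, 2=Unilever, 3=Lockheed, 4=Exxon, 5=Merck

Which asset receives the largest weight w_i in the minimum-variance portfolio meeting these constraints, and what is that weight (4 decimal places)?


x=Σ⁻¹μ = [2.9546  2.6082  1.3617  0.7117  2.4467  -0.0628]
y=Σ⁻¹𝟙 = [19.6352  15.3590  14.9467  14.9621  17.9709  6.7462]
a=μᵀx=1.407641  b=𝟙ᵀx=10.019995  c=𝟙ᵀy=89.620024  D=ac−b²=25.752554
λ₁=(c·0.178−b)/D = (89.620024·0.178−10.019995)/25.752554 = 0.230360
λ₂=(a−b·0.178)/D = (1.407641−10.019995·0.178)/25.752554 = -0.014597
w* = 0.230360·x + -0.014597·y:
  w_0 = 0.230360·2.9546 + -0.014597·19.6352 = 0.3940  (Visa)
  w_1 = 0.230360·2.6082 + -0.014597·15.3590 = 0.3766  (Tesla)
  w_2 = 0.230360·1.3617 + -0.014597·14.9467 = 0.0955  (Unilever)
  w_3 = 0.230360·0.7117 + -0.014597·14.9621 = -0.0545  (Lockheed)
  w_4 = 0.230360·2.4467 + -0.014597·17.9709 = 0.3013  (Exxon)
  w_5 = 0.230360·-0.0628 + -0.014597·6.7462 = -0.1129  (Merck)
Σw_i=1.0000  μᵀw=0.1780
σ²=wᵀΣw=λ₁·μ_p+λ₂ = 0.230360·0.178 + -0.014597 = 0.026407 ≈ 0.0264

Visa (0.3940)


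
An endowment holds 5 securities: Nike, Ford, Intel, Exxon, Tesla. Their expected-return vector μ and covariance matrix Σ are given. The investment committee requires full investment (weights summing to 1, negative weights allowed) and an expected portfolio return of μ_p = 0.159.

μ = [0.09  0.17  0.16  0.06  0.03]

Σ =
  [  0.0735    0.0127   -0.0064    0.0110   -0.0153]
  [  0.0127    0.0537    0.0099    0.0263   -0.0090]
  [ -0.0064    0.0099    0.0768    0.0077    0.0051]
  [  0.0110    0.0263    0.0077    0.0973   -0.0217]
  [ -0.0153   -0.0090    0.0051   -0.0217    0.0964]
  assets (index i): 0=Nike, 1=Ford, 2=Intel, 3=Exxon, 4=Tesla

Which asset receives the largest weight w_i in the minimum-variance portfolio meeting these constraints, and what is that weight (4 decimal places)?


x=Σ⁻¹μ = [1.0572  2.8177  1.7971  -0.2763  0.5848]
y=Σ⁻¹𝟙 = [14.4441  11.8228  10.9113  7.9255  14.9765]
a=μᵀx=0.862659  b=𝟙ᵀx=5.980489  c=𝟙ᵀy=60.080255  D=ac−b²=16.062532
λ₁=(c·0.159−b)/D = (60.080255·0.159−5.980489)/16.062532 = 0.222398
λ₂=(a−b·0.159)/D = (0.862659−5.980489·0.159)/16.062532 = -0.005493
w* = 0.222398·x + -0.005493·y:
  w_0 = 0.222398·1.0572 + -0.005493·14.4441 = 0.1558  (Nike)
  w_1 = 0.222398·2.8177 + -0.005493·11.8228 = 0.5617  (Ford)
  w_2 = 0.222398·1.7971 + -0.005493·10.9113 = 0.3397  (Intel)
  w_3 = 0.222398·-0.2763 + -0.005493·7.9255 = -0.1050  (Exxon)
  w_4 = 0.222398·0.5848 + -0.005493·14.9765 = 0.0478  (Tesla)
Σw_i=1.0000  μᵀw=0.1590
σ²=wᵀΣw=λ₁·μ_p+λ₂ = 0.222398·0.159 + -0.005493 = 0.029868 ≈ 0.0299

Ford (0.5617)


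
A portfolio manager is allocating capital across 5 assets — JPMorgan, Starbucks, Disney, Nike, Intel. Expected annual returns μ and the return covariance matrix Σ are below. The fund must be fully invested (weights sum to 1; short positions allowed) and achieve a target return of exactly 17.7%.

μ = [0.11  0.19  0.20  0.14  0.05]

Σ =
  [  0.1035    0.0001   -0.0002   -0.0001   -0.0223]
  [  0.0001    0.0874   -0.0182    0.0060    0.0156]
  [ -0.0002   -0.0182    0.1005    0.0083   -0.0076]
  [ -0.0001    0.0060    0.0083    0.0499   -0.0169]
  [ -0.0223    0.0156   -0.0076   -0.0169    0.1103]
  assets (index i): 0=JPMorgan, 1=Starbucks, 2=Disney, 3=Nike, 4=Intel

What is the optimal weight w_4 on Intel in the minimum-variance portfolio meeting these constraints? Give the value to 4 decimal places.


-0.0114

x=Σ⁻¹μ = [1.2646  2.3144  2.2777  2.4611  0.9157]
y=Σ⁻¹𝟙 = [12.8005  9.6369  10.9973  21.9593  14.4135]
a=μᵀx=1.424718  b=𝟙ᵀx=9.233509  c=𝟙ᵀy=69.807520  D=ac−b²=14.198372
λ₁=(c·0.177−b)/D = (69.807520·0.177−9.233509)/14.198372 = 0.219914
λ₂=(a−b·0.177)/D = (1.424718−9.233509·0.177)/14.198372 = -0.014763
w* = 0.219914·x + -0.014763·y:
  w_0 = 0.219914·1.2646 + -0.014763·12.8005 = 0.0891  (JPMorgan)
  w_1 = 0.219914·2.3144 + -0.014763·9.6369 = 0.3667  (Starbucks)
  w_2 = 0.219914·2.2777 + -0.014763·10.9973 = 0.3385  (Disney)
  w_3 = 0.219914·2.4611 + -0.014763·21.9593 = 0.2171  (Nike)
  w_4 = 0.219914·0.9157 + -0.014763·14.4135 = -0.0114  (Intel)
Σw_i=1.0000  μᵀw=0.1770
σ²=wᵀΣw=λ₁·μ_p+λ₂ = 0.219914·0.177 + -0.014763 = 0.024162 ≈ 0.0242


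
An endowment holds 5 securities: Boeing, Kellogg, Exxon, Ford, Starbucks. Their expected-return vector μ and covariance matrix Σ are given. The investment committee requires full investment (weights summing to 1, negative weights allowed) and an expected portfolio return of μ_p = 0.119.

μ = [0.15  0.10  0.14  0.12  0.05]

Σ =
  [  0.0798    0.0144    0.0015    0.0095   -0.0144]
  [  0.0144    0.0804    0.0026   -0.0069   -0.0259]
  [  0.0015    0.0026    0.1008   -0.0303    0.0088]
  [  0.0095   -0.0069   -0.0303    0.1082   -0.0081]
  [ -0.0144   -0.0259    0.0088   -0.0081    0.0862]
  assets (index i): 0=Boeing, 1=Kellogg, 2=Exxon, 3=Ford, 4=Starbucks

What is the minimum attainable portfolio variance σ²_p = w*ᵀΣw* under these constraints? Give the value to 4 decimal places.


u=Σ⁻¹μ = [1.6206  1.4456  1.7076  1.6318  1.2641]
v=Σ⁻¹𝟙 = [10.8747  17.3557  11.9242  14.1365  18.7434]
a=μᵀu=0.885736  b=𝟙ᵀu=7.669706  c=𝟙ᵀv=73.034445  D=ac−b²=5.864822
λ₁=(c·0.119−b)/D = (73.034445·0.119−7.669706)/5.864822 = 0.174156
λ₂=(a−b·0.119)/D = (0.885736−7.669706·0.119)/5.864822 = -0.004597
w* = 0.174156·u + -0.004597·v:
  w_0 = 0.174156·1.6206 + -0.004597·10.8747 = 0.2322  (Boeing)
  w_1 = 0.174156·1.4456 + -0.004597·17.3557 = 0.1720  (Kellogg)
  w_2 = 0.174156·1.7076 + -0.004597·11.9242 = 0.2426  (Exxon)
  w_3 = 0.174156·1.6318 + -0.004597·14.1365 = 0.2192  (Ford)
  w_4 = 0.174156·1.2641 + -0.004597·18.7434 = 0.1340  (Starbucks)
Σw_i=1.0000  μᵀw=0.1190
σ²=wᵀΣw=λ₁·μ_p+λ₂ = 0.174156·0.119 + -0.004597 = 0.016128 ≈ 0.0161

0.0161


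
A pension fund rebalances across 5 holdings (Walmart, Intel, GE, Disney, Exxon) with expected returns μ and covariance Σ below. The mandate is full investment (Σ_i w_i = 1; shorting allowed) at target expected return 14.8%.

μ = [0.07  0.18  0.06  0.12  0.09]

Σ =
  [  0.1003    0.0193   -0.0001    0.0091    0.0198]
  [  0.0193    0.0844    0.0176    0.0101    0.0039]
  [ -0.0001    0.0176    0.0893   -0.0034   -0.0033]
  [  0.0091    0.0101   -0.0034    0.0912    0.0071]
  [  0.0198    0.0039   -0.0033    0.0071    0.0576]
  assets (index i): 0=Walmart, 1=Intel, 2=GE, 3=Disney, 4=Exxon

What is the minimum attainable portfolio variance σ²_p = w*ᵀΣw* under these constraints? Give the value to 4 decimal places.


0.0380

u=Σ⁻¹μ = [-0.0187  1.8713  0.3914  1.0208  1.3388]
v=Σ⁻¹𝟙 = [4.9710  6.7120  10.7664  8.9820  14.7076]
a=μᵀu=0.602003  b=𝟙ᵀu=4.603630  c=𝟙ᵀv=46.138905  D=ac−b²=6.582341
λ₁=(c·0.148−b)/D = (46.138905·0.148−4.603630)/6.582341 = 0.338015
λ₂=(a−b·0.148)/D = (0.602003−4.603630·0.148)/6.582341 = -0.012053
w* = 0.338015·u + -0.012053·v:
  w_0 = 0.338015·-0.0187 + -0.012053·4.9710 = -0.0662  (Walmart)
  w_1 = 0.338015·1.8713 + -0.012053·6.7120 = 0.5516  (Intel)
  w_2 = 0.338015·0.3914 + -0.012053·10.7664 = 0.0025  (GE)
  w_3 = 0.338015·1.0208 + -0.012053·8.9820 = 0.2368  (Disney)
  w_4 = 0.338015·1.3388 + -0.012053·14.7076 = 0.2753  (Exxon)
Σw_i=1.0000  μᵀw=0.1480
σ²=wᵀΣw=λ₁·μ_p+λ₂ = 0.338015·0.148 + -0.012053 = 0.037974 ≈ 0.0380


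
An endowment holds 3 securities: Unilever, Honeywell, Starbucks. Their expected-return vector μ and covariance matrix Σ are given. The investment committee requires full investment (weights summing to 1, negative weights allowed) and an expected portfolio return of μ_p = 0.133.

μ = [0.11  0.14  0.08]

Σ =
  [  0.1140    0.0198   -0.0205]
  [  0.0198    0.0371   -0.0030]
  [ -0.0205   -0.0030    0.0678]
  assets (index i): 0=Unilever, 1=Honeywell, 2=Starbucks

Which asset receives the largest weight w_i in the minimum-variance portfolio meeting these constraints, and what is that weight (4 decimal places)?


u=Σ⁻¹μ = [0.6198  3.5661  1.5251]
v=Σ⁻¹𝟙 = [7.8319  24.2452  18.1901]
a=μᵀu=0.689446  b=𝟙ᵀu=5.711056  c=𝟙ᵀv=50.267300  D=ac−b²=2.040439
λ₁=(c·0.133−b)/D = (50.267300·0.133−5.711056)/2.040439 = 0.477591
λ₂=(a−b·0.133)/D = (0.689446−5.711056·0.133)/2.040439 = -0.034367
w* = 0.477591·u + -0.034367·v:
  w_0 = 0.477591·0.6198 + -0.034367·7.8319 = 0.0268  (Unilever)
  w_1 = 0.477591·3.5661 + -0.034367·24.2452 = 0.8699  (Honeywell)
  w_2 = 0.477591·1.5251 + -0.034367·18.1901 = 0.1032  (Starbucks)
Σw_i=1.0000  μᵀw=0.1330
σ²=wᵀΣw=λ₁·μ_p+λ₂ = 0.477591·0.133 + -0.034367 = 0.029152 ≈ 0.0292

Honeywell (0.8699)


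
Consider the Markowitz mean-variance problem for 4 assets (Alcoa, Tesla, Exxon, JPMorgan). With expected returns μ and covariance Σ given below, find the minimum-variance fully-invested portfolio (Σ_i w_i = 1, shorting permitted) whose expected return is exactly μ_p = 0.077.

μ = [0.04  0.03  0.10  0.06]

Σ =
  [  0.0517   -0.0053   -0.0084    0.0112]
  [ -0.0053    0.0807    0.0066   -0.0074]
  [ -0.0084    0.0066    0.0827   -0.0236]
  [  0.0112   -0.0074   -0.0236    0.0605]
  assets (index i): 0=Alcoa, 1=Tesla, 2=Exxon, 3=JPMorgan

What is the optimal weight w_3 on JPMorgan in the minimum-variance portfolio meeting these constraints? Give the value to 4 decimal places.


p=Σ⁻¹μ = [0.7539  0.4260  1.6989  1.5670]
q=Σ⁻¹𝟙 = [19.1011  14.1100  19.2490  22.2274]
a=μᵀp=0.306852  b=𝟙ᵀp=4.445884  c=𝟙ᵀq=74.687453  D=ac−b²=3.152097
λ₁=(c·0.077−b)/D = (74.687453·0.077−4.445884)/3.152097 = 0.414026
λ₂=(a−b·0.077)/D = (0.306852−4.445884·0.077)/3.152097 = -0.011256
w* = 0.414026·p + -0.011256·q:
  w_0 = 0.414026·0.7539 + -0.011256·19.1011 = 0.0971  (Alcoa)
  w_1 = 0.414026·0.4260 + -0.011256·14.1100 = 0.0175  (Tesla)
  w_2 = 0.414026·1.6989 + -0.011256·19.2490 = 0.4867  (Exxon)
  w_3 = 0.414026·1.5670 + -0.011256·22.2274 = 0.3986  (JPMorgan)
Σw_i=1.0000  μᵀw=0.0770
σ²=wᵀΣw=λ₁·μ_p+λ₂ = 0.414026·0.077 + -0.011256 = 0.020624 ≈ 0.0206

0.3986


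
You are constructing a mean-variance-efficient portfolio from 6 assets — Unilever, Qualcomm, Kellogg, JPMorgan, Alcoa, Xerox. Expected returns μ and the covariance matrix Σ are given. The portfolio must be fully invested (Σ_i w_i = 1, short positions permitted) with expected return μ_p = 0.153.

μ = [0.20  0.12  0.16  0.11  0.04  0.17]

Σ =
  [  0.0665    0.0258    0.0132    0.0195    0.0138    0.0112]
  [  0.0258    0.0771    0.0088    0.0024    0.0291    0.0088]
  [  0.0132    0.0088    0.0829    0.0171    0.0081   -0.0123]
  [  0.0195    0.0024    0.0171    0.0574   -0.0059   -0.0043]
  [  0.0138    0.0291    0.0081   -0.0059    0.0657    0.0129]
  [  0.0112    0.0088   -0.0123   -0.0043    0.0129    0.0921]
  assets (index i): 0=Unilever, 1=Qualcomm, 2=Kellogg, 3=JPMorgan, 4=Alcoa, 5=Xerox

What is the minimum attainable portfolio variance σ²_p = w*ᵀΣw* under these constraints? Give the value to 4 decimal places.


0.0217

p=Σ⁻¹μ = [1.9793  0.6944  1.7228  0.7789  -0.6287  1.8933]
q=Σ⁻¹𝟙 = [2.7468  5.4381  8.3252  15.6447  10.5785  10.3647]
a=μᵀp=1.137234  b=𝟙ᵀp=6.440034  c=𝟙ᵀq=53.098102  D=ac−b²=18.910960
λ₁=(c·0.153−b)/D = (53.098102·0.153−6.440034)/18.910960 = 0.089048
λ₂=(a−b·0.153)/D = (1.137234−6.440034·0.153)/18.910960 = 0.008033
w* = 0.089048·p + 0.008033·q:
  w_0 = 0.089048·1.9793 + 0.008033·2.7468 = 0.1983  (Unilever)
  w_1 = 0.089048·0.6944 + 0.008033·5.4381 = 0.1055  (Qualcomm)
  w_2 = 0.089048·1.7228 + 0.008033·8.3252 = 0.2203  (Kellogg)
  w_3 = 0.089048·0.7789 + 0.008033·15.6447 = 0.1950  (JPMorgan)
  w_4 = 0.089048·-0.6287 + 0.008033·10.5785 = 0.0290  (Alcoa)
  w_5 = 0.089048·1.8933 + 0.008033·10.3647 = 0.2519  (Xerox)
Σw_i=1.0000  μᵀw=0.1530
σ²=wᵀΣw=λ₁·μ_p+λ₂ = 0.089048·0.153 + 0.008033 = 0.021657 ≈ 0.0217


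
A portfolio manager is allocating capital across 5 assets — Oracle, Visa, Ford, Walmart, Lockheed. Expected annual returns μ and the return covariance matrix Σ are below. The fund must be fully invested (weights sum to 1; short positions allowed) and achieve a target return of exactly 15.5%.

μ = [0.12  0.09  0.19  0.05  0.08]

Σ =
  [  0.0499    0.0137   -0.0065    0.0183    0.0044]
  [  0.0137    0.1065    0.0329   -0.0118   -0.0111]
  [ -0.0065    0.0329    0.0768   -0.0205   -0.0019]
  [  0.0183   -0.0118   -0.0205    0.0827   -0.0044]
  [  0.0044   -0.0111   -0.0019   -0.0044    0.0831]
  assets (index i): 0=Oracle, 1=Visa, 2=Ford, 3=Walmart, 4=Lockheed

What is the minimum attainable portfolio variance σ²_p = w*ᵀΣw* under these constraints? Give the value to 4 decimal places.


u=Σ⁻¹μ = [2.4762  -0.2199  3.0199  0.8225  0.9148]
v=Σ⁻¹𝟙 = [14.1336  5.6011  15.9947  14.4287  13.1632]
a=μᵀu=0.965456  b=𝟙ᵀu=7.013612  c=𝟙ᵀv=63.321295  D=ac−b²=11.943173
λ₁=(c·0.155−b)/D = (63.321295·0.155−7.013612)/11.943173 = 0.234543
λ₂=(a−b·0.155)/D = (0.965456−7.013612·0.155)/11.943173 = -0.010186
w* = 0.234543·u + -0.010186·v:
  w_0 = 0.234543·2.4762 + -0.010186·14.1336 = 0.4368  (Oracle)
  w_1 = 0.234543·-0.2199 + -0.010186·5.6011 = -0.1086  (Visa)
  w_2 = 0.234543·3.0199 + -0.010186·15.9947 = 0.5454  (Ford)
  w_3 = 0.234543·0.8225 + -0.010186·14.4287 = 0.0459  (Walmart)
  w_4 = 0.234543·0.9148 + -0.010186·13.1632 = 0.0805  (Lockheed)
Σw_i=1.0000  μᵀw=0.1550
σ²=wᵀΣw=λ₁·μ_p+λ₂ = 0.234543·0.155 + -0.010186 = 0.026168 ≈ 0.0262

0.0262
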